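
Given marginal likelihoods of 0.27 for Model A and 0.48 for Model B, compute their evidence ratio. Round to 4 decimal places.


Ratio = ML(A) / ML(B) = 0.27/0.48
= 0.5625

0.5625


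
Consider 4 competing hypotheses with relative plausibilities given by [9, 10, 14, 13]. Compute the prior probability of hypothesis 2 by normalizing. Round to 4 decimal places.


Sum of weights = 9 + 10 + 14 + 13 = 46
Normalized prior for H2 = 10 / 46
= 0.2174

0.2174


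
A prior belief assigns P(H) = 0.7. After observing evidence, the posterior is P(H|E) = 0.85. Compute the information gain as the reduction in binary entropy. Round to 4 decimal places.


H(prior) = -0.7*log2(0.7) - 0.3*log2(0.3)
= 0.8813
H(post) = -0.85*log2(0.85) - 0.15*log2(0.15)
= 0.6098
IG = 0.8813 - 0.6098 = 0.2715

0.2715


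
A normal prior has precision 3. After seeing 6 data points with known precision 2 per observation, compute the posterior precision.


In the conjugate normal model, precisions add:
tau_posterior = tau_prior + n * tau_data
= 3 + 6*2 = 15

15


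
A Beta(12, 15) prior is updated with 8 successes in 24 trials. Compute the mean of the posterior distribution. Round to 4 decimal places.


After update: Beta(20, 31)
Mean = 20 / (20 + 31) = 20 / 51
= 0.3922

0.3922


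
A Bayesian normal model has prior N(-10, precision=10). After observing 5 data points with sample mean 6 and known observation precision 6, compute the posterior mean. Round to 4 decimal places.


Posterior mean = (prior_precision * prior_mean + n * data_precision * data_mean) / (prior_precision + n * data_precision)
Numerator = 10*-10 + 5*6*6 = 80
Denominator = 10 + 5*6 = 40
Posterior mean = 2.0

2.0


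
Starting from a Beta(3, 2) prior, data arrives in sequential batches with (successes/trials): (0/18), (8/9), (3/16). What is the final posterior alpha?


In sequential Bayesian updating, we sum all successes.
Total successes = 11
Final alpha = 3 + 11 = 14

14


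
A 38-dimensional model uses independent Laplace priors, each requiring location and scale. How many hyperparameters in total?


Per parameter: 2 (location and scale).
Total = 38 * 2 = 76

76


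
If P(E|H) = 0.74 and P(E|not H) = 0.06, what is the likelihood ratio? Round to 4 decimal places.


Likelihood ratio = P(E|H) / P(E|not H)
= 0.74 / 0.06
= 12.3333

12.3333


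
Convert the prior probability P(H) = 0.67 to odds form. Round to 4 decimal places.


P(not H) = 1 - 0.67 = 0.33
Odds = 0.67 / 0.33 = 2.0303

2.0303


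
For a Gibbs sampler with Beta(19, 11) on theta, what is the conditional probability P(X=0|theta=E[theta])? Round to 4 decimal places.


E[theta] = 19/(19+11) = 0.6333
P(X=0|theta) = 1 - theta = 0.3667

0.3667


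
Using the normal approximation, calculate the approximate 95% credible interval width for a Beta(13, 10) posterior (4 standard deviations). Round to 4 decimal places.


Var(Beta) = 13*10/(23^2 * 24) = 0.0102
SD = 0.1012
Width ~ 4*SD = 0.4048

0.4048


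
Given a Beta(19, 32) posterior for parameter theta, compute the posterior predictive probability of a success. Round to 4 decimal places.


For a Beta-Bernoulli model, the predictive probability is the mean:
P(success) = 19/(19+32) = 19/51 = 0.3725

0.3725


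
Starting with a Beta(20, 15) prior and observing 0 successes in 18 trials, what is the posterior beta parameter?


Posterior beta = prior beta + failures
Failures = 18 - 0 = 18
beta_post = 15 + 18 = 33

33


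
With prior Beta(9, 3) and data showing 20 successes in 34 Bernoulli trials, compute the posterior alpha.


Conjugate update: alpha_posterior = alpha_prior + k
= 9 + 20 = 29

29


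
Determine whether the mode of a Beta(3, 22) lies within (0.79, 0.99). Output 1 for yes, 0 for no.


First find the mode: (a-1)/(a+b-2) = 0.087
Is 0.087 in (0.79, 0.99)? 0

0


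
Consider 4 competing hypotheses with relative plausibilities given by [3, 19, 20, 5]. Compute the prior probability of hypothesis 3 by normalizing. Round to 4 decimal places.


Sum of weights = 3 + 19 + 20 + 5 = 47
Normalized prior for H3 = 20 / 47
= 0.4255

0.4255


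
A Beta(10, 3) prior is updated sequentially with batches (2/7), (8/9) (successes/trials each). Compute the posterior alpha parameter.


Sequential conjugate updating is equivalent to a single batch update.
Total successes across all batches = 10
alpha_posterior = alpha_prior + total_successes = 10 + 10
= 20

20


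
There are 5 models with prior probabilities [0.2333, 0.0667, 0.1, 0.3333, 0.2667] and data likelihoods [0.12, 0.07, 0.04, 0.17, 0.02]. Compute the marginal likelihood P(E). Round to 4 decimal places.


P(E) = sum over models of P(M_i) * P(E|M_i)
= 0.2333*0.12 + 0.0667*0.07 + 0.1*0.04 + 0.3333*0.17 + 0.2667*0.02
= 0.0987

0.0987


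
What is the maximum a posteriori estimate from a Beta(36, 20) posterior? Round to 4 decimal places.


The MAP estimate equals the mode of the distribution.
Mode of Beta(a,b) = (a-1)/(a+b-2)
= 35/54
= 0.6481

0.6481


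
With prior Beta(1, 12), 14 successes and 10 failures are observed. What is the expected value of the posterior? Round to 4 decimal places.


Posterior = Beta(15, 22)
E[theta] = alpha/(alpha+beta)
= 15/37 = 0.4054

0.4054


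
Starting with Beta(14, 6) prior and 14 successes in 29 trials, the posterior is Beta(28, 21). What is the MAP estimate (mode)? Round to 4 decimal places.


The mode of Beta(a, b) when a > 1 and b > 1 is (a-1)/(a+b-2)
= (28 - 1) / (28 + 21 - 2)
= 27 / 47
= 0.5745

0.5745


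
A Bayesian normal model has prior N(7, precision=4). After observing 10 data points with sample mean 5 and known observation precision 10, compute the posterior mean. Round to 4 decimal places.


Posterior mean = (prior_precision * prior_mean + n * data_precision * data_mean) / (prior_precision + n * data_precision)
Numerator = 4*7 + 10*10*5 = 528
Denominator = 4 + 10*10 = 104
Posterior mean = 5.0769

5.0769


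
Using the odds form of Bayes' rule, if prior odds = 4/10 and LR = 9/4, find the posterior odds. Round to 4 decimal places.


Bayes' rule in odds form: posterior odds = prior odds * LR
= (4 * 9) / (10 * 4)
= 36/40 = 0.9

0.9


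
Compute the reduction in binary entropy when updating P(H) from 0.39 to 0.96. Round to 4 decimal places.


H_before = -p*log2(p) - (1-p)*log2(1-p) for p=0.39: 0.9648
H_after for p=0.96: 0.2423
Reduction = 0.9648 - 0.2423 = 0.7225

0.7225


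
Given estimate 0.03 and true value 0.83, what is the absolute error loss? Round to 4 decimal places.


Absolute error = |estimate - true|
= |-0.8| = 0.8

0.8


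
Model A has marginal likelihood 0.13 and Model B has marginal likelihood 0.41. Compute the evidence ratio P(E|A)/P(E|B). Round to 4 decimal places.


Evidence ratio = P(E|A) / P(E|B)
= 0.13 / 0.41
= 0.3171

0.3171


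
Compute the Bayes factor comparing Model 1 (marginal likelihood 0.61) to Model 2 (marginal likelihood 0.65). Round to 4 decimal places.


BF12 = marginal likelihood of M1 / marginal likelihood of M2
= 0.61/0.65
= 0.9385

0.9385


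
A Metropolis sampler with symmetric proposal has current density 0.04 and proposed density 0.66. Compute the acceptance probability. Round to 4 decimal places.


For symmetric proposals, acceptance = min(1, pi(x*)/pi(x))
= min(1, 0.66/0.04)
= min(1, 16.5) = 1.0

1.0


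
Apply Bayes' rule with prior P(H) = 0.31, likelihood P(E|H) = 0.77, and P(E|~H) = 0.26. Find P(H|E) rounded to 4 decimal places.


Step 1: Compute marginal P(E) = P(E|H)P(H) + P(E|~H)P(~H)
= 0.77*0.31 + 0.26*0.69 = 0.4181
Step 2: P(H|E) = P(E|H)P(H)/P(E) = 0.2387/0.4181
= 0.5709

0.5709


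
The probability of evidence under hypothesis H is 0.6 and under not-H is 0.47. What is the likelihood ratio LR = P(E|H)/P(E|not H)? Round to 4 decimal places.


LR = 0.6 / 0.47
= 1.2766

1.2766


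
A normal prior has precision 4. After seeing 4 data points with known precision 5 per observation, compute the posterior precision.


In the conjugate normal model, precisions add:
tau_posterior = tau_prior + n * tau_data
= 4 + 4*5 = 24

24


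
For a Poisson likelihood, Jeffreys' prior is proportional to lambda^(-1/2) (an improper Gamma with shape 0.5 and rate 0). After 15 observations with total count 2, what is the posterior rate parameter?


Jeffreys' prior for Poisson is proportional to lambda^(-1/2).
Posterior is Gamma(0.5 + S, 0 + n) = Gamma(0.5 + 2, 15).
Posterior rate = 0 + n = 15

15.0


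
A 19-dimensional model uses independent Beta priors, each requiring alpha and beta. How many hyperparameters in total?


Per parameter: 2 (alpha and beta).
Total = 19 * 2 = 38

38


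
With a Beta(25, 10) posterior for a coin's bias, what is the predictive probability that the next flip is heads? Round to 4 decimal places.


The predictive probability equals the posterior mean.
P(next = heads) = alpha / (alpha + beta)
= 25 / 35 = 0.7143

0.7143


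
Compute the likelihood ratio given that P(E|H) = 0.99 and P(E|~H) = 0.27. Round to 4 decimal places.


LR = P(E|H) / P(E|~H)
= 0.99 / 0.27 = 3.6667

3.6667


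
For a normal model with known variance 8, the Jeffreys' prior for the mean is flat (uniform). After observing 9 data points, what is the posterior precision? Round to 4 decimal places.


Jeffreys' prior for normal mean (known variance) is flat.
Prior precision = 0.
Posterior precision = prior_prec + n/sigma^2 = 0 + 9/8
= 1.125

1.125


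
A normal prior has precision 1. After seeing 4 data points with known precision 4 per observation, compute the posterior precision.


In the conjugate normal model, precisions add:
tau_posterior = tau_prior + n * tau_data
= 1 + 4*4 = 17

17


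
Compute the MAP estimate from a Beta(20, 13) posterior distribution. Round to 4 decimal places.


MAP = mode of Beta distribution
= (alpha - 1)/(alpha + beta - 2)
= (20-1)/(20+13-2)
= 19/31 = 0.6129

0.6129


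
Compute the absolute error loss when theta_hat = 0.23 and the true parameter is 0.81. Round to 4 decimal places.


L = |theta_hat - theta_true|
= |0.23 - 0.81| = 0.58

0.58


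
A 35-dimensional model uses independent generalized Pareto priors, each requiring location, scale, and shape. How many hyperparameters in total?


Per parameter: 3 (location, scale, and shape).
Total = 35 * 3 = 105

105


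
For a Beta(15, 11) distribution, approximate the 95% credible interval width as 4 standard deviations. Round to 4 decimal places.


Variance of Beta(a,b) = ab / ((a+b)^2 * (a+b+1))
= 15*11 / ((26)^2 * 27)
= 0.009
SD = sqrt(0.009) = 0.0951
Width = 4 * SD = 0.3803

0.3803


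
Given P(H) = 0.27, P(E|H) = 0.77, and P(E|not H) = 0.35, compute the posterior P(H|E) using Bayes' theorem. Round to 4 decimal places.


By Bayes' theorem: P(H|E) = P(E|H)*P(H) / P(E)
P(E) = P(E|H)*P(H) + P(E|not H)*P(not H)
P(E) = 0.77*0.27 + 0.35*0.73 = 0.4634
P(H|E) = 0.77*0.27 / 0.4634 = 0.4486

0.4486


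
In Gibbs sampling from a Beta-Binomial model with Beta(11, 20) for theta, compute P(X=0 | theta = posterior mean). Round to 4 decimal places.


Posterior mean = alpha/(alpha+beta) = 11/31 = 0.3548
P(X=0|theta=mean) = 1 - theta = 0.6452

0.6452


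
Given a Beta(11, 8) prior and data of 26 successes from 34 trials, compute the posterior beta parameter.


Number of failures = 34 - 26 = 8
Posterior beta = 8 + 8 = 16

16


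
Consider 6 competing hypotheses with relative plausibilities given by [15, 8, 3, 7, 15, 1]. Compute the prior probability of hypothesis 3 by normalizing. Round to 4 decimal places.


Sum of weights = 15 + 8 + 3 + 7 + 15 + 1 = 49
Normalized prior for H3 = 3 / 49
= 0.0612

0.0612


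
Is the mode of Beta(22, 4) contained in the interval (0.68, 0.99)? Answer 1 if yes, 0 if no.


Mode = (a-1)/(a+b-2) = 21/24 = 0.875
Interval: (0.68, 0.99)
Contains mode? 1

1


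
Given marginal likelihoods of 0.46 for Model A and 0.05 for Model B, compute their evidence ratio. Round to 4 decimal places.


Ratio = ML(A) / ML(B) = 0.46/0.05
= 9.2

9.2


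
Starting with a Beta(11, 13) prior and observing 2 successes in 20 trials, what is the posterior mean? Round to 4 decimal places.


Posterior parameters: alpha = 11 + 2 = 13
beta = 13 + 18 = 31
Posterior mean = alpha / (alpha + beta) = 13 / 44
= 0.2955

0.2955


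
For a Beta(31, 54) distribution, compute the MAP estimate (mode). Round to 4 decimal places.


MAP = mode = (a-1)/(a+b-2)
= (31-1)/(31+54-2)
= 30/83 = 0.3614

0.3614


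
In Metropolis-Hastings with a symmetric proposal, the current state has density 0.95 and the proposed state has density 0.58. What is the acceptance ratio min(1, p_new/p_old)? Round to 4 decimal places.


Ratio = p_new / p_old = 0.58 / 0.95 = 0.6105
Acceptance = min(1, 0.6105) = 0.6105

0.6105


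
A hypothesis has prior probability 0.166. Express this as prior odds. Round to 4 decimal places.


Odds = P(H) / P(not H) = 0.166 / 0.834
= 0.199

0.199


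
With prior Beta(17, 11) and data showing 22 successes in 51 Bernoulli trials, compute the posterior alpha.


Conjugate update: alpha_posterior = alpha_prior + k
= 17 + 22 = 39

39


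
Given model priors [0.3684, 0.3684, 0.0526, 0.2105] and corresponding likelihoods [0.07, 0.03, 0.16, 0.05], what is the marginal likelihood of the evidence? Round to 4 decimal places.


P(E) = sum_i P(M_i) P(E|M_i)
= 0.0258 + 0.0111 + 0.0084 + 0.0105
= 0.0558

0.0558


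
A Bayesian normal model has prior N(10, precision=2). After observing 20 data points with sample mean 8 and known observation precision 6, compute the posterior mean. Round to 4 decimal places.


Posterior mean = (prior_precision * prior_mean + n * data_precision * data_mean) / (prior_precision + n * data_precision)
Numerator = 2*10 + 20*6*8 = 980
Denominator = 2 + 20*6 = 122
Posterior mean = 8.0328

8.0328


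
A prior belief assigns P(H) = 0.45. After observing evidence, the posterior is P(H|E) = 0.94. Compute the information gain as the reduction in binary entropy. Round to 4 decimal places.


H(prior) = -0.45*log2(0.45) - 0.55*log2(0.55)
= 0.9928
H(post) = -0.94*log2(0.94) - 0.06*log2(0.06)
= 0.3274
IG = 0.9928 - 0.3274 = 0.6653

0.6653


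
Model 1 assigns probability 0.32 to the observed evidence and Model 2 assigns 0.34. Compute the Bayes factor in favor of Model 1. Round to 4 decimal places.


BF = P(data|M1) / P(data|M2)
= 0.32 / 0.34 = 0.9412

0.9412


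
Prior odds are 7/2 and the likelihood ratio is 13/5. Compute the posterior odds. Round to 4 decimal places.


Posterior odds = prior odds * likelihood ratio
= (7/2) * (13/5)
= 91 / 10
= 9.1

9.1


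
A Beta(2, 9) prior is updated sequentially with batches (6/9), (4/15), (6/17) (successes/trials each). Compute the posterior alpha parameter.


Sequential conjugate updating is equivalent to a single batch update.
Total successes across all batches = 16
alpha_posterior = alpha_prior + total_successes = 2 + 16
= 18

18


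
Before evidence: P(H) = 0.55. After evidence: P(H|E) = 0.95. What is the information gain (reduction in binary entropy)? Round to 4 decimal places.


Prior entropy = 0.9928
Posterior entropy = 0.2864
Information gain = 0.9928 - 0.2864 = 0.7064

0.7064


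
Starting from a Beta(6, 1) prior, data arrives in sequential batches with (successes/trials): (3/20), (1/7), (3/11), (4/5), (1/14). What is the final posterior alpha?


In sequential Bayesian updating, we sum all successes.
Total successes = 12
Final alpha = 6 + 12 = 18

18


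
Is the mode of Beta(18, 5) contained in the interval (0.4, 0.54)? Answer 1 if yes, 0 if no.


Mode = (a-1)/(a+b-2) = 17/21 = 0.8095
Interval: (0.4, 0.54)
Contains mode? 0

0


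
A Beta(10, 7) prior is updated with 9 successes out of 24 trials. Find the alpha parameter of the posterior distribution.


In the Beta-Binomial conjugate update:
alpha_post = alpha_prior + successes
= 10 + 9
= 19

19


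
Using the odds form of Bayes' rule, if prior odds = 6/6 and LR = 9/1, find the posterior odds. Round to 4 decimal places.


Bayes' rule in odds form: posterior odds = prior odds * LR
= (6 * 9) / (6 * 1)
= 54/6 = 9.0

9.0


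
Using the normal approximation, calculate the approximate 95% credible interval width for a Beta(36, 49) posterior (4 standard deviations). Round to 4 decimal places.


Var(Beta) = 36*49/(85^2 * 86) = 0.0028
SD = 0.0533
Width ~ 4*SD = 0.2131

0.2131


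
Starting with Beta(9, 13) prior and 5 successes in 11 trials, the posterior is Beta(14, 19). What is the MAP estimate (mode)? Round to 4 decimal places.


The mode of Beta(a, b) when a > 1 and b > 1 is (a-1)/(a+b-2)
= (14 - 1) / (14 + 19 - 2)
= 13 / 31
= 0.4194

0.4194


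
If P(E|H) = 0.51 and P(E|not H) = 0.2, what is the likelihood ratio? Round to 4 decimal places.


Likelihood ratio = P(E|H) / P(E|not H)
= 0.51 / 0.2
= 2.55

2.55


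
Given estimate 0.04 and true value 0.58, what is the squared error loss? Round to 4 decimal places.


Squared error = (estimate - true)^2
Difference = -0.54
Loss = -0.54^2 = 0.2916

0.2916


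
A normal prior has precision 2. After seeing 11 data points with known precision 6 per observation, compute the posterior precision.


In the conjugate normal model, precisions add:
tau_posterior = tau_prior + n * tau_data
= 2 + 11*6 = 68

68


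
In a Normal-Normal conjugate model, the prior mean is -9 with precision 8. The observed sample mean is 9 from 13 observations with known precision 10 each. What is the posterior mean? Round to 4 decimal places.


Posterior precision = tau0 + n*tau = 8 + 13*10 = 138
Posterior mean = (tau0*mu0 + n*tau*xbar) / posterior_precision
= (8*-9 + 13*10*9) / 138
= 1098 / 138 = 7.9565

7.9565


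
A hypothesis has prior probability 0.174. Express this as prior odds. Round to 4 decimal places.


Odds = P(H) / P(not H) = 0.174 / 0.826
= 0.2107

0.2107


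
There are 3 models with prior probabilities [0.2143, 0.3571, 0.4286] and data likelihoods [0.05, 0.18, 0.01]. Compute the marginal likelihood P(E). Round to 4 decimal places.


P(E) = sum over models of P(M_i) * P(E|M_i)
= 0.2143*0.05 + 0.3571*0.18 + 0.4286*0.01
= 0.0793

0.0793


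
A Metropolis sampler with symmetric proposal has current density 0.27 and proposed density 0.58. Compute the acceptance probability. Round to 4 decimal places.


For symmetric proposals, acceptance = min(1, pi(x*)/pi(x))
= min(1, 0.58/0.27)
= min(1, 2.1481) = 1.0

1.0


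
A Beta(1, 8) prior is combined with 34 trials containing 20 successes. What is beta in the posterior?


In conjugate updating:
beta_posterior = beta_prior + (n - k)
= 8 + (34 - 20)
= 8 + 14 = 22

22


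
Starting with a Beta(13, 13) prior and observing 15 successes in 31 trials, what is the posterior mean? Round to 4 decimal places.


Posterior parameters: alpha = 13 + 15 = 28
beta = 13 + 16 = 29
Posterior mean = alpha / (alpha + beta) = 28 / 57
= 0.4912

0.4912


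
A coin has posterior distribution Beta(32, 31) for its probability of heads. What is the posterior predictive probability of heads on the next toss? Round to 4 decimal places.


Posterior predictive = E[theta] = alpha/(alpha+beta)
= 32/63
= 0.5079

0.5079


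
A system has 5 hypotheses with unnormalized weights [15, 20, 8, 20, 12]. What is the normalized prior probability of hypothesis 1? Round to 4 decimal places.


The normalized prior is the weight divided by the total.
Total weight = 75
P(H1) = 15 / 75 = 0.2

0.2


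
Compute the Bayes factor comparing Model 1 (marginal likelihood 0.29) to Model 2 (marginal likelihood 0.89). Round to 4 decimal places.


BF12 = marginal likelihood of M1 / marginal likelihood of M2
= 0.29/0.89
= 0.3258

0.3258


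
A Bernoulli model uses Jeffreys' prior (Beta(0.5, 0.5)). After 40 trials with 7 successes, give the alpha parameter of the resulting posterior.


Posterior = Beta(prior_alpha + successes, prior_beta + failures)
= Beta(0.5 + 7, 0.5 + 33)
Posterior alpha = 0.5 + k = 0.5 + 7 = 7.5

7.5


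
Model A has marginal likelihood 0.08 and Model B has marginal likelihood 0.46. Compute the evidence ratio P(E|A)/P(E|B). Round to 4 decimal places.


Evidence ratio = P(E|A) / P(E|B)
= 0.08 / 0.46
= 0.1739

0.1739


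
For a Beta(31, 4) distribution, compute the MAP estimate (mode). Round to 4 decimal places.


MAP = mode = (a-1)/(a+b-2)
= (31-1)/(31+4-2)
= 30/33 = 0.9091

0.9091


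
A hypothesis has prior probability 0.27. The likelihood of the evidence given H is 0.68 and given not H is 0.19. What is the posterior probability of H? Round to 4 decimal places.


Using Bayes' theorem:
P(E) = 0.27 * 0.68 + 0.73 * 0.19
P(E) = 0.3223
P(H|E) = (0.27 * 0.68) / 0.3223 = 0.5697

0.5697


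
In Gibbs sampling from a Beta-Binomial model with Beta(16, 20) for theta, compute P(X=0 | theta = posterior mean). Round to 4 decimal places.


Posterior mean = alpha/(alpha+beta) = 16/36 = 0.4444
P(X=0|theta=mean) = 1 - theta = 0.5556

0.5556


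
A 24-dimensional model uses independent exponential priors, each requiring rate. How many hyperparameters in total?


Per parameter: 1 (rate).
Total = 24 * 1 = 24

24


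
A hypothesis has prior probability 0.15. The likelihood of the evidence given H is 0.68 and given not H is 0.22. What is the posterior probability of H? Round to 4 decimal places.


Using Bayes' theorem:
P(E) = 0.15 * 0.68 + 0.85 * 0.22
P(E) = 0.289
P(H|E) = (0.15 * 0.68) / 0.289 = 0.3529

0.3529


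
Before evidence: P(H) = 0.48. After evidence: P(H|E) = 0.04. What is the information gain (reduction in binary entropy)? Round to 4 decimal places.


Prior entropy = 0.9988
Posterior entropy = 0.2423
Information gain = 0.9988 - 0.2423 = 0.7566

0.7566


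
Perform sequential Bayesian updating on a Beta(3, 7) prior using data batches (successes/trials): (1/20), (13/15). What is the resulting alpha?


Accumulate successes: 14
Posterior alpha = prior alpha + sum of successes
= 3 + 14 = 17

17


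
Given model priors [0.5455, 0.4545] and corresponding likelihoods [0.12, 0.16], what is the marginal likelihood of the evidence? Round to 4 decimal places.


P(E) = sum_i P(M_i) P(E|M_i)
= 0.0655 + 0.0727
= 0.1382

0.1382


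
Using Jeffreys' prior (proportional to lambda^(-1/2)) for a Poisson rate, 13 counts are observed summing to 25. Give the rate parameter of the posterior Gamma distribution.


Conjugate update: Gamma(prior_shape + S, prior_rate + n).
Prior shape = 0.5, prior rate = 0.
Posterior rate = 0 + n = 13

13.0


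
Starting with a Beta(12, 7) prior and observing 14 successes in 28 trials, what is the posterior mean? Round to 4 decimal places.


Posterior parameters: alpha = 12 + 14 = 26
beta = 7 + 14 = 21
Posterior mean = alpha / (alpha + beta) = 26 / 47
= 0.5532

0.5532


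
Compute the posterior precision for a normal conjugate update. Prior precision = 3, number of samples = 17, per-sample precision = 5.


tau_post = tau_0 + n * tau
= 3 + 17 * 5 = 88

88


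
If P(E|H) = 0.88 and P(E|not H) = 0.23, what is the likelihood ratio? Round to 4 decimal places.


Likelihood ratio = P(E|H) / P(E|not H)
= 0.88 / 0.23
= 3.8261

3.8261


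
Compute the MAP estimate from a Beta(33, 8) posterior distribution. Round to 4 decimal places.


MAP = mode of Beta distribution
= (alpha - 1)/(alpha + beta - 2)
= (33-1)/(33+8-2)
= 32/39 = 0.8205

0.8205


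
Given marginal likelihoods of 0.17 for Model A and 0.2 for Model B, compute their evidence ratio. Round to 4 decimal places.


Ratio = ML(A) / ML(B) = 0.17/0.2
= 0.85

0.85


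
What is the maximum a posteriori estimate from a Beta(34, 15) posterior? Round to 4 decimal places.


The MAP estimate equals the mode of the distribution.
Mode of Beta(a,b) = (a-1)/(a+b-2)
= 33/47
= 0.7021

0.7021


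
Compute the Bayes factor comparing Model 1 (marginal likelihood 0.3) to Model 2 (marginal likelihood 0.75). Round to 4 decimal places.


BF12 = marginal likelihood of M1 / marginal likelihood of M2
= 0.3/0.75
= 0.4

0.4


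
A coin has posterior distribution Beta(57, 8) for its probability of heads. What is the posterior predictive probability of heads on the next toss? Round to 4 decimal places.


Posterior predictive = E[theta] = alpha/(alpha+beta)
= 57/65
= 0.8769

0.8769


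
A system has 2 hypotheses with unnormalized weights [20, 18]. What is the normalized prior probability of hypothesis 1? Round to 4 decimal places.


The normalized prior is the weight divided by the total.
Total weight = 38
P(H1) = 20 / 38 = 0.5263

0.5263


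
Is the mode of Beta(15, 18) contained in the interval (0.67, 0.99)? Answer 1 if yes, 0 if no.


Mode = (a-1)/(a+b-2) = 14/31 = 0.4516
Interval: (0.67, 0.99)
Contains mode? 0

0


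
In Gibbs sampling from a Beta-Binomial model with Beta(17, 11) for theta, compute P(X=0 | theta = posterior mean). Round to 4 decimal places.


Posterior mean = alpha/(alpha+beta) = 17/28 = 0.6071
P(X=0|theta=mean) = 1 - theta = 0.3929

0.3929


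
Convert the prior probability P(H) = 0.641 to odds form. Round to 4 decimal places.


P(not H) = 1 - 0.641 = 0.359
Odds = 0.641 / 0.359 = 1.7855

1.7855


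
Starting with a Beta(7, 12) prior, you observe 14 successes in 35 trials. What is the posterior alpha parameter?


For a Beta-Binomial conjugate model:
Posterior alpha = prior alpha + number of successes
= 7 + 14 = 21

21


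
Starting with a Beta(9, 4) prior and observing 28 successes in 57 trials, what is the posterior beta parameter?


Posterior beta = prior beta + failures
Failures = 57 - 28 = 29
beta_post = 4 + 29 = 33

33


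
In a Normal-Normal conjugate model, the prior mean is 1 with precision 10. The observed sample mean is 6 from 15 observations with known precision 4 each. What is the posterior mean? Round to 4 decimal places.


Posterior precision = tau0 + n*tau = 10 + 15*4 = 70
Posterior mean = (tau0*mu0 + n*tau*xbar) / posterior_precision
= (10*1 + 15*4*6) / 70
= 370 / 70 = 5.2857

5.2857


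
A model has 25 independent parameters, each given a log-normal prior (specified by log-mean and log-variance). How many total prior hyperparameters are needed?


Each log-normal prior needs 2 hyperparameters (log-mean and log-variance).
Total = 2 * 25 = 50

50


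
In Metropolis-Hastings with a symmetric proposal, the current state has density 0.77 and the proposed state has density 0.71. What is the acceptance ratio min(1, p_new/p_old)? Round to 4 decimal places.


Ratio = p_new / p_old = 0.71 / 0.77 = 0.9221
Acceptance = min(1, 0.9221) = 0.9221

0.9221


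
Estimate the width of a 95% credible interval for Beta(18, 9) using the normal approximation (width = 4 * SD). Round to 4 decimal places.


For Beta(a,b): Var = ab/((a+b)^2(a+b+1))
Var = 0.0079, SD = 0.0891
Approximate 95% CI width = 4 * 0.0891 = 0.3563

0.3563


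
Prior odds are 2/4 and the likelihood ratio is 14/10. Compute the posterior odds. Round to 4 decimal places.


Posterior odds = prior odds * likelihood ratio
= (2/4) * (14/10)
= 28 / 40
= 0.7

0.7


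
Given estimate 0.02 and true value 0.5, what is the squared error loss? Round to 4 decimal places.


Squared error = (estimate - true)^2
Difference = -0.48
Loss = -0.48^2 = 0.2304

0.2304


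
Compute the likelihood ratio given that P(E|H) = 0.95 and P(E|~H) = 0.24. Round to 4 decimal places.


LR = P(E|H) / P(E|~H)
= 0.95 / 0.24 = 3.9583

3.9583


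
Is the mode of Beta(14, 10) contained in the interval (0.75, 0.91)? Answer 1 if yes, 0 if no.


Mode = (a-1)/(a+b-2) = 13/22 = 0.5909
Interval: (0.75, 0.91)
Contains mode? 0

0


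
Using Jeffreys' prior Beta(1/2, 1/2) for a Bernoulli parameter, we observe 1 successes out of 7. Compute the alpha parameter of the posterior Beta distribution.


Conjugate update: Beta(0.5 + k, 0.5 + n - k).
k = 1, n - k = 6
Posterior alpha = 0.5 + k = 0.5 + 1 = 1.5

1.5


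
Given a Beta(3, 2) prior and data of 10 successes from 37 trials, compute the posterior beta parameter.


Number of failures = 37 - 10 = 27
Posterior beta = 2 + 27 = 29

29


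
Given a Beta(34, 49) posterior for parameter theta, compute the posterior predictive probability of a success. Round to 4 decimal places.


For a Beta-Bernoulli model, the predictive probability is the mean:
P(success) = 34/(34+49) = 34/83 = 0.4096

0.4096


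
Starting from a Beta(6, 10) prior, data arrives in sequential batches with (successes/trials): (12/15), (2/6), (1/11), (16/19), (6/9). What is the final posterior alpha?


In sequential Bayesian updating, we sum all successes.
Total successes = 37
Final alpha = 6 + 37 = 43

43


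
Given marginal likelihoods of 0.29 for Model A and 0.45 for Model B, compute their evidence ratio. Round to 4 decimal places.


Ratio = ML(A) / ML(B) = 0.29/0.45
= 0.6444

0.6444


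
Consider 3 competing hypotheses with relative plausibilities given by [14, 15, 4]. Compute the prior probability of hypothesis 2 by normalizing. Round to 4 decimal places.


Sum of weights = 14 + 15 + 4 = 33
Normalized prior for H2 = 15 / 33
= 0.4545

0.4545


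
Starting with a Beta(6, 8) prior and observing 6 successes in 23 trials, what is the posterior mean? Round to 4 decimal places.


Posterior parameters: alpha = 6 + 6 = 12
beta = 8 + 17 = 25
Posterior mean = alpha / (alpha + beta) = 12 / 37
= 0.3243

0.3243


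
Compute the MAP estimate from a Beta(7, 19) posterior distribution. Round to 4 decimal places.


MAP = mode of Beta distribution
= (alpha - 1)/(alpha + beta - 2)
= (7-1)/(7+19-2)
= 6/24 = 0.25

0.25


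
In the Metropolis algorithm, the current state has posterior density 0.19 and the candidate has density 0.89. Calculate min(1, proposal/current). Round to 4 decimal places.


Ratio = 0.89/0.19 = 4.6842
Acceptance probability = min(1, 4.6842)
= 1.0

1.0


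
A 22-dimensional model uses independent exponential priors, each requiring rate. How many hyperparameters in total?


Per parameter: 1 (rate).
Total = 22 * 1 = 22

22


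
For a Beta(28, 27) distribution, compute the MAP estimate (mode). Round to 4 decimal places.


MAP = mode = (a-1)/(a+b-2)
= (28-1)/(28+27-2)
= 27/53 = 0.5094

0.5094


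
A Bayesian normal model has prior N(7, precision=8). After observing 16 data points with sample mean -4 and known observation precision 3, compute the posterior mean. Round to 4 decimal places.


Posterior mean = (prior_precision * prior_mean + n * data_precision * data_mean) / (prior_precision + n * data_precision)
Numerator = 8*7 + 16*3*-4 = -136
Denominator = 8 + 16*3 = 56
Posterior mean = -2.4286

-2.4286


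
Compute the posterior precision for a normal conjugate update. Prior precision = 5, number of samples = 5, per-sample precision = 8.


tau_post = tau_0 + n * tau
= 5 + 5 * 8 = 45

45


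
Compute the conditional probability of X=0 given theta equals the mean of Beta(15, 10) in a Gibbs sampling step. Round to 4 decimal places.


Mean of Beta(15, 10) = 0.6
P(X=0 | theta=0.6) = 0.4

0.4


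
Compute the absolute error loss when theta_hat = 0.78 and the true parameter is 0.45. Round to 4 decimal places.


L = |theta_hat - theta_true|
= |0.78 - 0.45| = 0.33

0.33


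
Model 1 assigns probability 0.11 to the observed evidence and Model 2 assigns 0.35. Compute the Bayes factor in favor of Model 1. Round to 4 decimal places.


BF = P(data|M1) / P(data|M2)
= 0.11 / 0.35 = 0.3143

0.3143


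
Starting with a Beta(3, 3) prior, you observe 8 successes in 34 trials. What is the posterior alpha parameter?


For a Beta-Binomial conjugate model:
Posterior alpha = prior alpha + number of successes
= 3 + 8 = 11

11


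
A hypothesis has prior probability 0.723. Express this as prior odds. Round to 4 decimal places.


Odds = P(H) / P(not H) = 0.723 / 0.277
= 2.6101

2.6101


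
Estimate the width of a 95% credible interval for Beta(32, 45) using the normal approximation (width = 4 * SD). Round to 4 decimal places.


For Beta(a,b): Var = ab/((a+b)^2(a+b+1))
Var = 0.0031, SD = 0.0558
Approximate 95% CI width = 4 * 0.0558 = 0.2232

0.2232


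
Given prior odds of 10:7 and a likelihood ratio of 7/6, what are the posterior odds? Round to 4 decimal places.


Posterior odds = prior odds * LR
Prior odds = 10/7 = 1.4286
LR = 7/6 = 1.1667
Posterior odds = 1.4286 * 1.1667 = 1.6667

1.6667


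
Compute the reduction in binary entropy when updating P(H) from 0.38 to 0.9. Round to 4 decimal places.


H_before = -p*log2(p) - (1-p)*log2(1-p) for p=0.38: 0.958
H_after for p=0.9: 0.469
Reduction = 0.958 - 0.469 = 0.489

0.489


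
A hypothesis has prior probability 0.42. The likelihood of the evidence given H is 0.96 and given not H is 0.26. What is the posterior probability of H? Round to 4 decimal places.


Using Bayes' theorem:
P(E) = 0.42 * 0.96 + 0.58 * 0.26
P(E) = 0.554
P(H|E) = (0.42 * 0.96) / 0.554 = 0.7278

0.7278


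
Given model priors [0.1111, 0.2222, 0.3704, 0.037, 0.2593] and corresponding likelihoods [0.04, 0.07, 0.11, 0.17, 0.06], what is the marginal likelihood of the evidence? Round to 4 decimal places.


P(E) = sum_i P(M_i) P(E|M_i)
= 0.0044 + 0.0156 + 0.0407 + 0.0063 + 0.0156
= 0.0826

0.0826


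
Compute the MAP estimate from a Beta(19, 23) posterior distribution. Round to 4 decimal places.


MAP = mode of Beta distribution
= (alpha - 1)/(alpha + beta - 2)
= (19-1)/(19+23-2)
= 18/40 = 0.45

0.45


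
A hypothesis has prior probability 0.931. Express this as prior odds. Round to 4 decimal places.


Odds = P(H) / P(not H) = 0.931 / 0.069
= 13.4928

13.4928


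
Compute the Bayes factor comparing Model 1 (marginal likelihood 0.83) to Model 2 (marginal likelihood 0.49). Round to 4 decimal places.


BF12 = marginal likelihood of M1 / marginal likelihood of M2
= 0.83/0.49
= 1.6939

1.6939


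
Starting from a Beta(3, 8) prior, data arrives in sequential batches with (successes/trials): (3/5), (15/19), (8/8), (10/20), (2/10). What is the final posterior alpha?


In sequential Bayesian updating, we sum all successes.
Total successes = 38
Final alpha = 3 + 38 = 41

41


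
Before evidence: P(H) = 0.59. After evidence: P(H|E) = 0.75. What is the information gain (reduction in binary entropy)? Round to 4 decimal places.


Prior entropy = 0.9765
Posterior entropy = 0.8113
Information gain = 0.9765 - 0.8113 = 0.1652

0.1652


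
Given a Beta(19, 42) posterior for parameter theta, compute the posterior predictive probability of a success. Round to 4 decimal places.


For a Beta-Bernoulli model, the predictive probability is the mean:
P(success) = 19/(19+42) = 19/61 = 0.3115

0.3115


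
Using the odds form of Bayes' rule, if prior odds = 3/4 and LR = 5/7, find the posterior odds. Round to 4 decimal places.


Bayes' rule in odds form: posterior odds = prior odds * LR
= (3 * 5) / (4 * 7)
= 15/28 = 0.5357

0.5357


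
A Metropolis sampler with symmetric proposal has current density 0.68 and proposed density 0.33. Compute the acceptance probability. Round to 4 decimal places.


For symmetric proposals, acceptance = min(1, pi(x*)/pi(x))
= min(1, 0.33/0.68)
= min(1, 0.4853) = 0.4853

0.4853


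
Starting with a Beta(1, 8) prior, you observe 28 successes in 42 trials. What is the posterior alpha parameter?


For a Beta-Binomial conjugate model:
Posterior alpha = prior alpha + number of successes
= 1 + 28 = 29

29


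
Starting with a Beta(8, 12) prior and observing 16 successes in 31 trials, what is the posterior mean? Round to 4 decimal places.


Posterior parameters: alpha = 8 + 16 = 24
beta = 12 + 15 = 27
Posterior mean = alpha / (alpha + beta) = 24 / 51
= 0.4706

0.4706


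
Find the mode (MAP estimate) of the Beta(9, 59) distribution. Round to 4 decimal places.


For Beta(a,b) with a,b > 1:
Mode = (a-1)/(a+b-2) = (9-1)/(68-2)
= 8/66 = 0.1212

0.1212


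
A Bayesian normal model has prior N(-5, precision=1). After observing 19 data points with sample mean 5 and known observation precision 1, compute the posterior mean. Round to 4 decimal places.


Posterior mean = (prior_precision * prior_mean + n * data_precision * data_mean) / (prior_precision + n * data_precision)
Numerator = 1*-5 + 19*1*5 = 90
Denominator = 1 + 19*1 = 20
Posterior mean = 4.5

4.5


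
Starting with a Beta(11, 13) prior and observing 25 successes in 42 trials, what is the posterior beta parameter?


Posterior beta = prior beta + failures
Failures = 42 - 25 = 17
beta_post = 13 + 17 = 30

30


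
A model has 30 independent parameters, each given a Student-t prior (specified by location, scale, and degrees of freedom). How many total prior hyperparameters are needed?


Each Student-t prior needs 3 hyperparameters (location, scale, and degrees of freedom).
Total = 3 * 30 = 90

90


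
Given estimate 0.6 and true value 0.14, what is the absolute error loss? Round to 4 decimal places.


Absolute error = |estimate - true|
= |0.46| = 0.46

0.46


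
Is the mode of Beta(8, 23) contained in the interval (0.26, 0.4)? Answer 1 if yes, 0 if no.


Mode = (a-1)/(a+b-2) = 7/29 = 0.2414
Interval: (0.26, 0.4)
Contains mode? 0

0


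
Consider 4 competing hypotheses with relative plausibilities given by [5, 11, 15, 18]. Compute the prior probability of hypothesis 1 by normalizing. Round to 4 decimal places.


Sum of weights = 5 + 11 + 15 + 18 = 49
Normalized prior for H1 = 5 / 49
= 0.102

0.102


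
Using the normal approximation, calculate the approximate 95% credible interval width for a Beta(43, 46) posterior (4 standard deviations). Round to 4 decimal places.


Var(Beta) = 43*46/(89^2 * 90) = 0.0028
SD = 0.0527
Width ~ 4*SD = 0.2107

0.2107


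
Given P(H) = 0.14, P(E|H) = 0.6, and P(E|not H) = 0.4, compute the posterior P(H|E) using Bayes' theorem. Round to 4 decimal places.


By Bayes' theorem: P(H|E) = P(E|H)*P(H) / P(E)
P(E) = P(E|H)*P(H) + P(E|not H)*P(not H)
P(E) = 0.6*0.14 + 0.4*0.86 = 0.428
P(H|E) = 0.6*0.14 / 0.428 = 0.1963

0.1963


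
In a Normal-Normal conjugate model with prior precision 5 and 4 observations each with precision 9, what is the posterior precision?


Posterior precision = prior precision + n * observation precision
= 5 + 4 * 9
= 5 + 36 = 41

41


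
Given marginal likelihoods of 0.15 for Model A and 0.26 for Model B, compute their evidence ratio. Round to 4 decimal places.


Ratio = ML(A) / ML(B) = 0.15/0.26
= 0.5769

0.5769


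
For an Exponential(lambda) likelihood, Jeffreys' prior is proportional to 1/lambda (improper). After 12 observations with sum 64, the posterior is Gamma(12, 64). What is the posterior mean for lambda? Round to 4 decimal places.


Posterior = Gamma(n, sum_x) = Gamma(12, 64)
Posterior mean = shape/rate = 12/64
= 0.1875

0.1875


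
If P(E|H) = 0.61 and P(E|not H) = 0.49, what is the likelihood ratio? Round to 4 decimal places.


Likelihood ratio = P(E|H) / P(E|not H)
= 0.61 / 0.49
= 1.2449

1.2449


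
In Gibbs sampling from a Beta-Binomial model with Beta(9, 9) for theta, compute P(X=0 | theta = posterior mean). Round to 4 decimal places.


Posterior mean = alpha/(alpha+beta) = 9/18 = 0.5
P(X=0|theta=mean) = 1 - theta = 0.5

0.5


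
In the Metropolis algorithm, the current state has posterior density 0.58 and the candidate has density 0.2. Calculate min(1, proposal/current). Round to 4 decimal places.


Ratio = 0.2/0.58 = 0.3448
Acceptance probability = min(1, 0.3448)
= 0.3448

0.3448


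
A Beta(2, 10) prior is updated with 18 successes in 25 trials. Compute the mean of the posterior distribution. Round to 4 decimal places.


After update: Beta(20, 17)
Mean = 20 / (20 + 17) = 20 / 37
= 0.5405

0.5405


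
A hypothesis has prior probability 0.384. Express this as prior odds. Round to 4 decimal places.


Odds = P(H) / P(not H) = 0.384 / 0.616
= 0.6234

0.6234
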